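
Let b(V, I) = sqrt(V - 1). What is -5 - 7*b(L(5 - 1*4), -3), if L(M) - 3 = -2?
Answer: -5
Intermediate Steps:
L(M) = 1 (L(M) = 3 - 2 = 1)
b(V, I) = sqrt(-1 + V)
-5 - 7*b(L(5 - 1*4), -3) = -5 - 7*sqrt(-1 + 1) = -5 - 7*sqrt(0) = -5 - 7*0 = -5 + 0 = -5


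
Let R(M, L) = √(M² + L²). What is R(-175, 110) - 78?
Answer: -78 + 5*√1709 ≈ 128.70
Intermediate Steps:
R(M, L) = √(L² + M²)
R(-175, 110) - 78 = √(110² + (-175)²) - 78 = √(12100 + 30625) - 78 = √42725 - 78 = 5*√1709 - 78 = -78 + 5*√1709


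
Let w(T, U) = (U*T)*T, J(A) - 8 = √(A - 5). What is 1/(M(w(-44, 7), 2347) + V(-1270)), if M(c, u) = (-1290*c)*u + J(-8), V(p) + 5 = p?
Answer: -41030443027/1683497254991892922742 - I*√13/1683497254991892922742 ≈ -2.4372e-11 - 2.1417e-21*I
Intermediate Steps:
J(A) = 8 + √(-5 + A) (J(A) = 8 + √(A - 5) = 8 + √(-5 + A))
w(T, U) = U*T² (w(T, U) = (T*U)*T = U*T²)
V(p) = -5 + p
M(c, u) = 8 + I*√13 - 1290*c*u (M(c, u) = (-1290*c)*u + (8 + √(-5 - 8)) = -1290*c*u + (8 + √(-13)) = -1290*c*u + (8 + I*√13) = 8 + I*√13 - 1290*c*u)
1/(M(w(-44, 7), 2347) + V(-1270)) = 1/((8 + I*√13 - 1290*7*(-44)²*2347) + (-5 - 1270)) = 1/((8 + I*√13 - 1290*7*1936*2347) - 1275) = 1/((8 + I*√13 - 1290*13552*2347) - 1275) = 1/((8 + I*√13 - 41030441760) - 1275) = 1/((-41030441752 + I*√13) - 1275) = 1/(-41030443027 + I*√13)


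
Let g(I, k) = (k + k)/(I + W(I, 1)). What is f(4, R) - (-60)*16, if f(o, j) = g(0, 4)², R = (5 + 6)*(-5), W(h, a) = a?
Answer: 1024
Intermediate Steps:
g(I, k) = 2*k/(1 + I) (g(I, k) = (k + k)/(I + 1) = (2*k)/(1 + I) = 2*k/(1 + I))
R = -55 (R = 11*(-5) = -55)
f(o, j) = 64 (f(o, j) = (2*4/(1 + 0))² = (2*4/1)² = (2*4*1)² = 8² = 64)
f(4, R) - (-60)*16 = 64 - (-60)*16 = 64 - 20*(-48) = 64 + 960 = 1024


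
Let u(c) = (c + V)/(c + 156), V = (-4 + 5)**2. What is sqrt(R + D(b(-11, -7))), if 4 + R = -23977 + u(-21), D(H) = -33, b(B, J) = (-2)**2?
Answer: I*sqrt(1945146)/9 ≈ 154.97*I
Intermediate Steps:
b(B, J) = 4
V = 1 (V = 1**2 = 1)
u(c) = (1 + c)/(156 + c) (u(c) = (c + 1)/(c + 156) = (1 + c)/(156 + c))
R = -647491/27 (R = -4 + (-23977 + (1 - 21)/(156 - 21)) = -4 + (-23977 - 20/135) = -4 + (-23977 + (1/135)*(-20)) = -4 + (-23977 - 4/27) = -4 - 647383/27 = -647491/27 ≈ -23981.)
sqrt(R + D(b(-11, -7))) = sqrt(-647491/27 - 33) = sqrt(-648382/27) = I*sqrt(1945146)/9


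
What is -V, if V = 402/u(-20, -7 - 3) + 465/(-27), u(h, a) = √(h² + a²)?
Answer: 155/9 - 201*√5/25 ≈ -0.75576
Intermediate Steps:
u(h, a) = √(a² + h²)
V = -155/9 + 201*√5/25 (V = 402/(√((-7 - 3)² + (-20)²)) + 465/(-27) = 402/(√((-10)² + 400)) + 465*(-1/27) = 402/(√(100 + 400)) - 155/9 = 402/(√500) - 155/9 = 402/((10*√5)) - 155/9 = 402*(√5/50) - 155/9 = 201*√5/25 - 155/9 = -155/9 + 201*√5/25 ≈ 0.75576)
-V = -(-155/9 + 201*√5/25) = 155/9 - 201*√5/25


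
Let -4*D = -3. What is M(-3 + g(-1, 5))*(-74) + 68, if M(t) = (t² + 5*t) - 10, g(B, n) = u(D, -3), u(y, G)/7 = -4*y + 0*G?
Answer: -32936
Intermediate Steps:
D = ¾ (D = -¼*(-3) = ¾ ≈ 0.75000)
u(y, G) = -28*y (u(y, G) = 7*(-4*y + 0*G) = 7*(-4*y + 0) = 7*(-4*y) = -28*y)
g(B, n) = -21 (g(B, n) = -28*¾ = -21)
M(t) = -10 + t² + 5*t
M(-3 + g(-1, 5))*(-74) + 68 = (-10 + (-3 - 21)² + 5*(-3 - 21))*(-74) + 68 = (-10 + (-24)² + 5*(-24))*(-74) + 68 = (-10 + 576 - 120)*(-74) + 68 = 446*(-74) + 68 = -33004 + 68 = -32936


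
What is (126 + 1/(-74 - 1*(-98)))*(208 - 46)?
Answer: 81675/4 ≈ 20419.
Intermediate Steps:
(126 + 1/(-74 - 1*(-98)))*(208 - 46) = (126 + 1/(-74 + 98))*162 = (126 + 1/24)*162 = (3025/24)*162 = 81675/4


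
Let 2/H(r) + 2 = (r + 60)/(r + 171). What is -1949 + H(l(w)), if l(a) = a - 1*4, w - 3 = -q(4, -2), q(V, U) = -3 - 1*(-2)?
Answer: -91660/47 ≈ -1950.2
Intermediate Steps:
q(V, U) = -1 (q(V, U) = -3 + 2 = -1)
w = 4 (w = 3 - 1*(-1) = 3 + 1 = 4)
l(a) = -4 + a (l(a) = a - 4 = -4 + a)
H(r) = 2/(-2 + (60 + r)/(171 + r)) (H(r) = 2/(-2 + (r + 60)/(r + 171)) = 2/(-2 + (60 + r)/(171 + r)))
-1949 + H(l(w)) = -1949 + 2*(-171 - (-4 + 4))/(282 + (-4 + 4)) = -1949 + 2*(-171 - 1*0)/(282 + 0) = -1949 + 2*(-171 + 0)/282 = -1949 + 2*(1/282)*(-171) = -1949 - 57/47 = -91660/47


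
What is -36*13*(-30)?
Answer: 14040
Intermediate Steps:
-36*13*(-30) = -468*(-30) = 14040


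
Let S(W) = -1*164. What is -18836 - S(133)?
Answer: -18672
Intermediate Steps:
S(W) = -164
-18836 - S(133) = -18836 - 1*(-164) = -18836 + 164 = -18672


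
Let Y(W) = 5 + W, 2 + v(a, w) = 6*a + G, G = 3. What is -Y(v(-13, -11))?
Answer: 72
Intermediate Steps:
v(a, w) = 1 + 6*a (v(a, w) = -2 + (6*a + 3) = -2 + (3 + 6*a) = 1 + 6*a)
-Y(v(-13, -11)) = -(5 + (1 + 6*(-13))) = -(5 + (1 - 78)) = -(5 - 77) = -1*(-72) = 72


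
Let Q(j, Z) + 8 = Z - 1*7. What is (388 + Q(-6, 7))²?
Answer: 144400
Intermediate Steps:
Q(j, Z) = -15 + Z (Q(j, Z) = -8 + (Z - 1*7) = -8 + (Z - 7) = -8 + (-7 + Z) = -15 + Z)
(388 + Q(-6, 7))² = (388 + (-15 + 7))² = (388 - 8)² = 380² = 144400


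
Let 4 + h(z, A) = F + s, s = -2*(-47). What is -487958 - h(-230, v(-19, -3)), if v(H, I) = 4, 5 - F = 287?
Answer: -487766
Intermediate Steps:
F = -282 (F = 5 - 1*287 = 5 - 287 = -282)
s = 94
h(z, A) = -192 (h(z, A) = -4 + (-282 + 94) = -4 - 188 = -192)
-487958 - h(-230, v(-19, -3)) = -487958 - 1*(-192) = -487958 + 192 = -487766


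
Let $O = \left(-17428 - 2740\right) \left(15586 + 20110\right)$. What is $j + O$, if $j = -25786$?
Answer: $-719942714$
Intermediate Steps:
$O = -719916928$ ($O = \left(-20168\right) 35696 = -719916928$)
$j + O = -25786 - 719916928 = -719942714$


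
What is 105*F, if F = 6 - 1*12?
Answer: -630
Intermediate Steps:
F = -6 (F = 6 - 12 = -6)
105*F = 105*(-6) = -630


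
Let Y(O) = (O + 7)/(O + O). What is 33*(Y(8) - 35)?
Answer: -17985/16 ≈ -1124.1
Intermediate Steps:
Y(O) = (7 + O)/(2*O) (Y(O) = (7 + O)/((2*O)) = (7 + O)*(1/(2*O)) = (7 + O)/(2*O))
33*(Y(8) - 35) = 33*((½)*(7 + 8)/8 - 35) = 33*((½)*(⅛)*15 - 35) = 33*(15/16 - 35) = 33*(-545/16) = -17985/16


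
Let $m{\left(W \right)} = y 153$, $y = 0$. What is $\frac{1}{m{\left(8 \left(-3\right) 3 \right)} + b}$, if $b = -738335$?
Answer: $- \frac{1}{738335} \approx -1.3544 \cdot 10^{-6}$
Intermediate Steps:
$m{\left(W \right)} = 0$ ($m{\left(W \right)} = 0 \cdot 153 = 0$)
$\frac{1}{m{\left(8 \left(-3\right) 3 \right)} + b} = \frac{1}{0 - 738335} = \frac{1}{-738335} = - \frac{1}{738335}$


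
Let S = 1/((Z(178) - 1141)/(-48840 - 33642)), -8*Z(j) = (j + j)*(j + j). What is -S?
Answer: -27494/5661 ≈ -4.8567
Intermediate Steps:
Z(j) = -j**2/2 (Z(j) = -(j + j)*(j + j)/8 = -2*j*2*j/8 = -j**2/2)
S = 27494/5661 (S = 1/((-1/2*178**2 - 1141)/(-48840 - 33642)) = 1/((-1/2*31684 - 1141)/(-82482)) = 1/((-15842 - 1141)*(-1/82482)) = 1/(-16983*(-1/82482)) = 1/(5661/27494) = 27494/5661 ≈ 4.8567)
-S = -1*27494/5661 = -27494/5661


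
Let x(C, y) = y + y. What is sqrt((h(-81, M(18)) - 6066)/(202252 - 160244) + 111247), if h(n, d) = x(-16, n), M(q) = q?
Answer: sqrt(12269638217374)/10502 ≈ 333.54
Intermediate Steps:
x(C, y) = 2*y
h(n, d) = 2*n
sqrt((h(-81, M(18)) - 6066)/(202252 - 160244) + 111247) = sqrt((2*(-81) - 6066)/(202252 - 160244) + 111247) = sqrt((-162 - 6066)/42008 + 111247) = sqrt(-6228*1/42008 + 111247) = sqrt(-1557/10502 + 111247) = sqrt(1168314437/10502) = sqrt(12269638217374)/10502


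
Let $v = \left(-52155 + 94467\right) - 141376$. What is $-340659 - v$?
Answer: $-241595$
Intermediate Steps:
$v = -99064$ ($v = 42312 - 141376 = -99064$)
$-340659 - v = -340659 - -99064 = -340659 + 99064 = -241595$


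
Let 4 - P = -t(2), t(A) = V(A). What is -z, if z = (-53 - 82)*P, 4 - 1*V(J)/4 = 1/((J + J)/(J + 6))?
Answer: 1620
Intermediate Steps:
V(J) = 16 - 2*(6 + J)/J (V(J) = 16 - 4*(J + 6)/(J + J) = 16 - 4*(6 + J)/(2*J) = 16 - 2*(6 + J)/J)
t(A) = 14 - 12/A
P = 12 (P = 4 - (-1)*(14 - 12/2) = 4 - (-1)*(14 - 12*½) = 4 - (-1)*(14 - 6) = 4 - (-1)*8 = 4 - 1*(-8) = 4 + 8 = 12)
z = -1620 (z = (-53 - 82)*12 = -135*12 = -1620)
-z = -1*(-1620) = 1620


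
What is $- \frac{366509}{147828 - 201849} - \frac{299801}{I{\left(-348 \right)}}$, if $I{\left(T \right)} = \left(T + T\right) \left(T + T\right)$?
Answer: $\frac{4889311331}{792988992} \approx 6.1657$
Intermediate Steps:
$I{\left(T \right)} = 4 T^{2}$ ($I{\left(T \right)} = 2 T 2 T = 4 T^{2}$)
$- \frac{366509}{147828 - 201849} - \frac{299801}{I{\left(-348 \right)}} = - \frac{366509}{147828 - 201849} - \frac{299801}{4 \left(-348\right)^{2}} = - \frac{366509}{-54021} - \frac{299801}{4 \cdot 121104} = \left(-366509\right) \left(- \frac{1}{54021}\right) - \frac{299801}{484416} = \frac{33319}{4911} - \frac{299801}{484416} = \frac{4889311331}{792988992}$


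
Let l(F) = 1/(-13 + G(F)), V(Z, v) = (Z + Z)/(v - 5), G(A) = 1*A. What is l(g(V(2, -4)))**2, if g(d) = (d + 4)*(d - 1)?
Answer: 6561/2157961 ≈ 0.0030404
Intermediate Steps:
G(A) = A
V(Z, v) = 2*Z/(-5 + v) (V(Z, v) = (2*Z)/(-5 + v) = 2*Z/(-5 + v))
g(d) = (-1 + d)*(4 + d) (g(d) = (4 + d)*(-1 + d) = (-1 + d)*(4 + d))
l(F) = 1/(-13 + F)
l(g(V(2, -4)))**2 = (1/(-13 + (-4 + (2*2/(-5 - 4))**2 + 3*(2*2/(-5 - 4)))))**2 = (1/(-13 + (-4 + (2*2/(-9))**2 + 3*(2*2/(-9)))))**2 = (1/(-13 + (-4 + (2*2*(-1/9))**2 + 3*(2*2*(-1/9)))))**2 = (1/(-13 + (-4 + (-4/9)**2 + 3*(-4/9))))**2 = (1/(-13 + (-4 + 16/81 - 4/3)))**2 = (1/(-13 - 416/81))**2 = (1/(-1469/81))**2 = (-81/1469)**2 = 6561/2157961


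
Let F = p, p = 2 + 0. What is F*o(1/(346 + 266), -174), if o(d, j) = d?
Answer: 1/306 ≈ 0.0032680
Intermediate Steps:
p = 2
F = 2
F*o(1/(346 + 266), -174) = 2/(346 + 266) = 2/612 = 2*(1/612) = 1/306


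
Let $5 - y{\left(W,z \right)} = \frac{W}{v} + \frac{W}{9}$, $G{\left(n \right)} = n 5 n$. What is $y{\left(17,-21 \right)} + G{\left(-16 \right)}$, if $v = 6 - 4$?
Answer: $\frac{22943}{18} \approx 1274.6$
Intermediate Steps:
$G{\left(n \right)} = 5 n^{2}$
$v = 2$ ($v = 6 - 4 = 2$)
$y{\left(W,z \right)} = 5 - \frac{11 W}{18}$ ($y{\left(W,z \right)} = 5 - \left(\frac{W}{2} + \frac{W}{9}\right) = 5 - \frac{11 W}{18}$)
$y{\left(17,-21 \right)} + G{\left(-16 \right)} = \left(5 - \frac{187}{18}\right) + 5 \left(-16\right)^{2} = \left(5 - \frac{187}{18}\right) + 5 \cdot 256 = - \frac{97}{18} + 1280 = \frac{22943}{18}$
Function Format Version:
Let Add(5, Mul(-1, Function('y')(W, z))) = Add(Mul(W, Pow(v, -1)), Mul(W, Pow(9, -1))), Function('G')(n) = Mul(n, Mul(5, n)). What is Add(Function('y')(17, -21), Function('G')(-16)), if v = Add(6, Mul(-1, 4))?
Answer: Rational(22943, 18) ≈ 1274.6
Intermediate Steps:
Function('G')(n) = Mul(5, Pow(n, 2))
v = 2 (v = Add(6, -4) = 2)
Function('y')(W, z) = Add(5, Mul(Rational(-11, 18), W)) (Function('y')(W, z) = Add(5, Mul(-1, Add(Mul(W, Pow(2, -1)), Mul(W, Pow(9, -1))))) = Add(5, Mul(-1, Add(Mul(W, Rational(1, 2)), Mul(W, Rational(1, 9))))) = Add(5, Mul(-1, Add(Mul(Rational(1, 2), W), Mul(Rational(1, 9), W)))) = Add(5, Mul(-1, Mul(Rational(11, 18), W))) = Add(5, Mul(Rational(-11, 18), W)))
Add(Function('y')(17, -21), Function('G')(-16)) = Add(Add(5, Mul(Rational(-11, 18), 17)), Mul(5, Pow(-16, 2))) = Add(Add(5, Rational(-187, 18)), Mul(5, 256)) = Add(Rational(-97, 18), 1280) = Rational(22943, 18)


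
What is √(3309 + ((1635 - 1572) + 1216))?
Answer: 2*√1147 ≈ 67.735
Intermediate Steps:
√(3309 + ((1635 - 1572) + 1216)) = √(3309 + (63 + 1216)) = √(3309 + 1279) = √4588 = 2*√1147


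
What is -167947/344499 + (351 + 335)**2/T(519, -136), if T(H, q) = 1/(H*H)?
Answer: 43668765293864897/344499 ≈ 1.2676e+11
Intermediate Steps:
T(H, q) = H**(-2)
-167947/344499 + (351 + 335)**2/T(519, -136) = -167947/344499 + (351 + 335)**2/(519**(-2)) = -167947*1/344499 + 686**2/(1/269361) = -167947/344499 + 470596*269361 = -167947/344499 + 126760209156 = 43668765293864897/344499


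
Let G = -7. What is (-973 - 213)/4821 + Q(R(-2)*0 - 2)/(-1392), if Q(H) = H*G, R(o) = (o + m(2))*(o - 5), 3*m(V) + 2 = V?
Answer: -95467/372824 ≈ -0.25606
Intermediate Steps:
m(V) = -⅔ + V/3
R(o) = o*(-5 + o) (R(o) = (o + (-⅔ + (⅓)*2))*(o - 5) = (o + (-⅔ + ⅔))*(-5 + o) = (o + 0)*(-5 + o) = o*(-5 + o))
Q(H) = -7*H (Q(H) = H*(-7) = -7*H)
(-973 - 213)/4821 + Q(R(-2)*0 - 2)/(-1392) = (-973 - 213)/4821 - 7*(-2*(-5 - 2)*0 - 2)/(-1392) = -1186*1/4821 - 7*(-2*(-7)*0 - 2)*(-1/1392) = -1186/4821 - 7*(14*0 - 2)*(-1/1392) = -1186/4821 - 7*(0 - 2)*(-1/1392) = -1186/4821 - 7*(-2)*(-1/1392) = -1186/4821 + 14*(-1/1392) = -1186/4821 - 7/696 = -95467/372824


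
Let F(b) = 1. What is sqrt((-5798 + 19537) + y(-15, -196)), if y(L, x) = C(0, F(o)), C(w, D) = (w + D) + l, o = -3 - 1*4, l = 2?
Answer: sqrt(13742) ≈ 117.23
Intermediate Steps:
o = -7 (o = -3 - 4 = -7)
C(w, D) = 2 + D + w (C(w, D) = (w + D) + 2 = (D + w) + 2 = 2 + D + w)
y(L, x) = 3 (y(L, x) = 2 + 1 + 0 = 3)
sqrt((-5798 + 19537) + y(-15, -196)) = sqrt((-5798 + 19537) + 3) = sqrt(13739 + 3) = sqrt(13742)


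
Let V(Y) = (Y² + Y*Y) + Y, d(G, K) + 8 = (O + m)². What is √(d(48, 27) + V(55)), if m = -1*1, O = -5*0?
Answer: √6098 ≈ 78.090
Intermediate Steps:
O = 0
m = -1
d(G, K) = -7 (d(G, K) = -8 + (0 - 1)² = -8 + (-1)² = -8 + 1 = -7)
V(Y) = Y + 2*Y² (V(Y) = (Y² + Y²) + Y = 2*Y² + Y = Y + 2*Y²)
√(d(48, 27) + V(55)) = √(-7 + 55*(1 + 2*55)) = √(-7 + 55*(1 + 110)) = √(-7 + 55*111) = √(-7 + 6105) = √6098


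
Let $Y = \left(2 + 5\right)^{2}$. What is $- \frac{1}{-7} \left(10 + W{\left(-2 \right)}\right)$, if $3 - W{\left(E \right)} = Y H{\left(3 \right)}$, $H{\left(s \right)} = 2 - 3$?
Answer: $\frac{62}{7} \approx 8.8571$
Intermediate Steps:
$H{\left(s \right)} = -1$
$Y = 49$ ($Y = 7^{2} = 49$)
$W{\left(E \right)} = 52$ ($W{\left(E \right)} = 3 - 49 \left(-1\right) = 3 - -49 = 3 + 49 = 52$)
$- \frac{1}{-7} \left(10 + W{\left(-2 \right)}\right) = - \frac{1}{-7} \left(10 + 52\right) = \left(-1\right) \left(- \frac{1}{7}\right) 62 = \frac{1}{7} \cdot 62 = \frac{62}{7}$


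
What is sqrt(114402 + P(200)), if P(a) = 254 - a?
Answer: 2*sqrt(28614) ≈ 338.31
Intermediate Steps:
sqrt(114402 + P(200)) = sqrt(114402 + (254 - 1*200)) = sqrt(114402 + (254 - 200)) = sqrt(114402 + 54) = sqrt(114456) = 2*sqrt(28614)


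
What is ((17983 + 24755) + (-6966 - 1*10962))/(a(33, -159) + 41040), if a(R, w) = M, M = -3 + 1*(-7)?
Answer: 2481/4103 ≈ 0.60468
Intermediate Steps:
M = -10 (M = -3 - 7 = -10)
a(R, w) = -10
((17983 + 24755) + (-6966 - 1*10962))/(a(33, -159) + 41040) = ((17983 + 24755) + (-6966 - 1*10962))/(-10 + 41040) = (42738 + (-6966 - 10962))/41030 = (42738 - 17928)*(1/41030) = 24810*(1/41030) = 2481/4103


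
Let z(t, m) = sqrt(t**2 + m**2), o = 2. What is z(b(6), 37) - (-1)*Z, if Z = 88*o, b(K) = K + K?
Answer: 176 + sqrt(1513) ≈ 214.90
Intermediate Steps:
b(K) = 2*K
z(t, m) = sqrt(m**2 + t**2)
Z = 176 (Z = 88*2 = 176)
z(b(6), 37) - (-1)*Z = sqrt(37**2 + (2*6)**2) - (-1)*176 = sqrt(1369 + 12**2) - 1*(-176) = sqrt(1369 + 144) + 176 = sqrt(1513) + 176 = 176 + sqrt(1513)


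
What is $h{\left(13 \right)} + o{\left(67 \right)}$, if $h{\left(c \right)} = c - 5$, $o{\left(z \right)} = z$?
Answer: $75$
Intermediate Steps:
$h{\left(c \right)} = -5 + c$ ($h{\left(c \right)} = c - 5 = -5 + c$)
$h{\left(13 \right)} + o{\left(67 \right)} = \left(-5 + 13\right) + 67 = 8 + 67 = 75$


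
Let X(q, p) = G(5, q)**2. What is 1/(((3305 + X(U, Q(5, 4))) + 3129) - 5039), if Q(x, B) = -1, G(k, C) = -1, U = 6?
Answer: 1/1396 ≈ 0.00071633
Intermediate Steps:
X(q, p) = 1 (X(q, p) = (-1)**2 = 1)
1/(((3305 + X(U, Q(5, 4))) + 3129) - 5039) = 1/(((3305 + 1) + 3129) - 5039) = 1/((3306 + 3129) - 5039) = 1/(6435 - 5039) = 1/1396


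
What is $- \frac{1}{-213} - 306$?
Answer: $- \frac{65177}{213} \approx -306.0$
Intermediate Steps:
$- \frac{1}{-213} - 306 = \left(-1\right) \left(- \frac{1}{213}\right) - 306 = \frac{1}{213} - 306 = - \frac{65177}{213}$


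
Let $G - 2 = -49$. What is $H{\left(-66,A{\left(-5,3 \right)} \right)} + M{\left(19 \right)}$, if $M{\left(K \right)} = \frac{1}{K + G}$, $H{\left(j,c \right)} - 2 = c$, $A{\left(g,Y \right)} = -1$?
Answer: $\frac{27}{28} \approx 0.96429$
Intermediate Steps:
$G = -47$ ($G = 2 - 49 = -47$)
$H{\left(j,c \right)} = 2 + c$
$M{\left(K \right)} = \frac{1}{-47 + K}$ ($M{\left(K \right)} = \frac{1}{K - 47} = \frac{1}{-47 + K}$)
$H{\left(-66,A{\left(-5,3 \right)} \right)} + M{\left(19 \right)} = \left(2 - 1\right) + \frac{1}{-47 + 19} = 1 + \frac{1}{-28} = 1 - \frac{1}{28} = \frac{27}{28}$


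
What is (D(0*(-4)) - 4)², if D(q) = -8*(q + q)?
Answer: 16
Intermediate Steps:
D(q) = -16*q
(D(0*(-4)) - 4)² = (-0*(-4) - 4)² = (-16*0 - 4)² = (0 - 4)² = (-4)² = 16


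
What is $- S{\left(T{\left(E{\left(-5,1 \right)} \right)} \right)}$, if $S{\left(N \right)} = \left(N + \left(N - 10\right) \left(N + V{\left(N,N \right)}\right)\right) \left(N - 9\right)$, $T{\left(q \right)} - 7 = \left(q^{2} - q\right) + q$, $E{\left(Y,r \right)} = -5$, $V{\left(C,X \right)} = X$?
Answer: $-33120$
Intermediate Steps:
$T{\left(q \right)} = 7 + q^{2}$ ($T{\left(q \right)} = 7 + \left(\left(q^{2} - q\right) + q\right) = 7 + q^{2}$)
$S{\left(N \right)} = \left(-9 + N\right) \left(N + 2 N \left(-10 + N\right)\right)$ ($S{\left(N \right)} = \left(N + \left(N - 10\right) \left(N + N\right)\right) \left(N - 9\right) = \left(N + \left(-10 + N\right) 2 N\right) \left(-9 + N\right) = \left(N + 2 N \left(-10 + N\right)\right) \left(-9 + N\right) = \left(-9 + N\right) \left(N + 2 N \left(-10 + N\right)\right)$)
$- S{\left(T{\left(E{\left(-5,1 \right)} \right)} \right)} = - \left(7 + \left(-5\right)^{2}\right) \left(171 - 37 \left(7 + \left(-5\right)^{2}\right) + 2 \left(7 + \left(-5\right)^{2}\right)^{2}\right) = - \left(7 + 25\right) \left(171 - 37 \left(7 + 25\right) + 2 \left(7 + 25\right)^{2}\right) = - 32 \left(171 - 1184 + 2 \cdot 32^{2}\right) = - 32 \left(171 - 1184 + 2 \cdot 1024\right) = - 32 \left(171 - 1184 + 2048\right) = - 32 \cdot 1035 = \left(-1\right) 33120 = -33120$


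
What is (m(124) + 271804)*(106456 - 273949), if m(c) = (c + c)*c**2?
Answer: -684217614636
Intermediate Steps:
m(c) = 2*c**3 (m(c) = (2*c)*c**2 = 2*c**3)
(m(124) + 271804)*(106456 - 273949) = (2*124**3 + 271804)*(106456 - 273949) = (2*1906624 + 271804)*(-167493) = (3813248 + 271804)*(-167493) = 4085052*(-167493) = -684217614636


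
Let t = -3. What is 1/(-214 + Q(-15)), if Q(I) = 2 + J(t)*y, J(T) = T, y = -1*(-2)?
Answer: -1/218 ≈ -0.0045872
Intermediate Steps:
y = 2
Q(I) = -4 (Q(I) = 2 - 3*2 = 2 - 6 = -4)
1/(-214 + Q(-15)) = 1/(-214 - 4) = 1/(-218) = -1/218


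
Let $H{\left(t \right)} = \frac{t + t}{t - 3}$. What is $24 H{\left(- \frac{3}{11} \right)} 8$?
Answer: $32$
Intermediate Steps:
$H{\left(t \right)} = \frac{2 t}{-3 + t}$
$24 H{\left(- \frac{3}{11} \right)} 8 = 24 \frac{2 \left(- \frac{3}{11}\right)}{-3 - \frac{3}{11}} \cdot 8 = 24 \frac{2 \left(\left(-3\right) \frac{1}{11}\right)}{-3 - \frac{3}{11}} \cdot 8 = 24 \cdot 2 \left(- \frac{3}{11}\right) \frac{1}{-3 - \frac{3}{11}} \cdot 8 = 24 \cdot 2 \left(- \frac{3}{11}\right) \frac{1}{- \frac{36}{11}} \cdot 8 = 24 \cdot 2 \left(- \frac{3}{11}\right) \left(- \frac{11}{36}\right) 8 = 24 \cdot \frac{1}{6} \cdot 8 = 4 \cdot 8 = 32$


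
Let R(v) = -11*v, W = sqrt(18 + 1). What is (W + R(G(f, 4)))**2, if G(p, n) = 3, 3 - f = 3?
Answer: (33 - sqrt(19))**2 ≈ 820.31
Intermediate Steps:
f = 0 (f = 3 - 1*3 = 3 - 3 = 0)
W = sqrt(19) ≈ 4.3589
(W + R(G(f, 4)))**2 = (sqrt(19) - 11*3)**2 = (sqrt(19) - 33)**2 = (-33 + sqrt(19))**2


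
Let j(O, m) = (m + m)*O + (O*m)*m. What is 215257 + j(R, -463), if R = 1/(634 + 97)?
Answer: 157566310/731 ≈ 2.1555e+5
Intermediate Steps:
R = 1/731 ≈ 0.0013680
j(O, m) = O*m² + 2*O*m (j(O, m) = (2*m)*O + O*m² = 2*O*m + O*m² = O*m² + 2*O*m)
215257 + j(R, -463) = 215257 + (1/731)*(-463)*(2 - 463) = 215257 + (1/731)*(-463)*(-461) = 215257 + 213443/731 = 157566310/731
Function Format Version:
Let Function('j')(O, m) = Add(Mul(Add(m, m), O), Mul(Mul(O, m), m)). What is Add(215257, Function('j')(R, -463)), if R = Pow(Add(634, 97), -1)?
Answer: Rational(157566310, 731) ≈ 2.1555e+5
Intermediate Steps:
R = Rational(1, 731) (R = Pow(731, -1) = Rational(1, 731) ≈ 0.0013680)
Function('j')(O, m) = Add(Mul(O, Pow(m, 2)), Mul(2, O, m)) (Function('j')(O, m) = Add(Mul(Mul(2, m), O), Mul(O, Pow(m, 2))) = Add(Mul(2, O, m), Mul(O, Pow(m, 2))) = Add(Mul(O, Pow(m, 2)), Mul(2, O, m)))
Add(215257, Function('j')(R, -463)) = Add(215257, Mul(Rational(1, 731), -463, Add(2, -463))) = Add(215257, Mul(Rational(1, 731), -463, -461)) = Add(215257, Rational(213443, 731)) = Rational(157566310, 731)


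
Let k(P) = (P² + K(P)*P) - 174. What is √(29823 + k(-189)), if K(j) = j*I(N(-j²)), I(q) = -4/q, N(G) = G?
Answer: √65374 ≈ 255.68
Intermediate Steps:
K(j) = 4/j (K(j) = j*(-4*(-1/j²)) = j*(-(-4)/j²) = j*(4/j²) = 4/j)
k(P) = -170 + P² (k(P) = (P² + (4/P)*P) - 174 = (P² + 4) - 174 = (4 + P²) - 174 = -170 + P²)
√(29823 + k(-189)) = √(29823 + (-170 + (-189)²)) = √(29823 + (-170 + 35721)) = √(29823 + 35551) = √65374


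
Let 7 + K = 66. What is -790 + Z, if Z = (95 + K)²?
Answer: 22926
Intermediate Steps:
K = 59 (K = -7 + 66 = 59)
Z = 23716 (Z = (95 + 59)² = 154² = 23716)
-790 + Z = -790 + 23716 = 22926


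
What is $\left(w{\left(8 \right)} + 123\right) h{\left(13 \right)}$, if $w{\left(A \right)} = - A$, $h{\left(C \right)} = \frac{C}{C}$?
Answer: $115$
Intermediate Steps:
$h{\left(C \right)} = 1$
$\left(w{\left(8 \right)} + 123\right) h{\left(13 \right)} = \left(\left(-1\right) 8 + 123\right) 1 = \left(-8 + 123\right) 1 = 115 \cdot 1 = 115$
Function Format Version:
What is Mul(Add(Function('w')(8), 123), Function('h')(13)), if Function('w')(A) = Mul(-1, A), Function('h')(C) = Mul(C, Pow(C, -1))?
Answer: 115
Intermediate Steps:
Function('h')(C) = 1
Mul(Add(Function('w')(8), 123), Function('h')(13)) = Mul(Add(Mul(-1, 8), 123), 1) = Mul(Add(-8, 123), 1) = Mul(115, 1) = 115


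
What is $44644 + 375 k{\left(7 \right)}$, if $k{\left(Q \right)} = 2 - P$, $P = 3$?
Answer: $44269$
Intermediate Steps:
$k{\left(Q \right)} = -1$ ($k{\left(Q \right)} = 2 - 3 = -1$)
$44644 + 375 k{\left(7 \right)} = 44644 + 375 \left(-1\right) = 44644 - 375 = 44269$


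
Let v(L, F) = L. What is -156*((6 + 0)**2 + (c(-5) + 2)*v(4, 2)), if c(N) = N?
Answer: -3744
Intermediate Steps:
-156*((6 + 0)**2 + (c(-5) + 2)*v(4, 2)) = -156*((6 + 0)**2 + (-5 + 2)*4) = -156*(6**2 - 3*4) = -156*(36 - 12) = -156*24 = -3744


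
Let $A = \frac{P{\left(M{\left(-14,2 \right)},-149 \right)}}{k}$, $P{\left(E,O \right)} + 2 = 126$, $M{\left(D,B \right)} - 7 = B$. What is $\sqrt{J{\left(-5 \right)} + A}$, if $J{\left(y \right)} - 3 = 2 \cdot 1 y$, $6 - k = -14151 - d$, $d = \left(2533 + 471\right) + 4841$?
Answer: $\frac{i \sqrt{846471945}}{11001} \approx 2.6447 i$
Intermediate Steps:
$d = 7845$ ($d = 3004 + 4841 = 7845$)
$M{\left(D,B \right)} = 7 + B$
$k = 22002$ ($k = 6 - \left(-14151 - 7845\right) = 6 - -21996 = 6 + 21996 = 22002$)
$P{\left(E,O \right)} = 124$ ($P{\left(E,O \right)} = -2 + 126 = 124$)
$J{\left(y \right)} = 3 + 2 y$ ($J{\left(y \right)} = 3 + 2 \cdot 1 y = 3 + 2 y$)
$A = \frac{62}{11001}$ ($A = \frac{124}{22002} = 124 \cdot \frac{1}{22002} = \frac{62}{11001} \approx 0.0056359$)
$\sqrt{J{\left(-5 \right)} + A} = \sqrt{\left(3 + 2 \left(-5\right)\right) + \frac{62}{11001}} = \sqrt{\left(3 - 10\right) + \frac{62}{11001}} = \sqrt{-7 + \frac{62}{11001}} = \sqrt{- \frac{76945}{11001}} = \frac{i \sqrt{846471945}}{11001}$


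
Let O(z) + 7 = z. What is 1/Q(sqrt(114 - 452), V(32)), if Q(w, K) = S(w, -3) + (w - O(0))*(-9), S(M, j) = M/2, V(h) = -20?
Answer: -126/56779 + 221*I*sqrt(2)/56779 ≈ -0.0022191 + 0.0055045*I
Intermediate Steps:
O(z) = -7 + z
S(M, j) = M/2 (S(M, j) = M*(1/2) = M/2)
Q(w, K) = -63 - 17*w/2 (Q(w, K) = w/2 + (w - (-7 + 0))*(-9) = w/2 + (w - 1*(-7))*(-9) = w/2 + (w + 7)*(-9) = w/2 + (7 + w)*(-9) = w/2 + (-63 - 9*w) = -63 - 17*w/2)
1/Q(sqrt(114 - 452), V(32)) = 1/(-63 - 17*sqrt(114 - 452)/2) = 1/(-63 - 221*I*sqrt(2)/2)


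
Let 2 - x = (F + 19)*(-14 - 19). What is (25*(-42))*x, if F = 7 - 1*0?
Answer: -903000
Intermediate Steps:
F = 7 (F = 7 + 0 = 7)
x = 860 (x = 2 - (7 + 19)*(-14 - 19) = 2 - 26*(-33) = 2 - 1*(-858) = 2 + 858 = 860)
(25*(-42))*x = (25*(-42))*860 = -1050*860 = -903000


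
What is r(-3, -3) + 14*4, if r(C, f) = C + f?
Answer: 50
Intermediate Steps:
r(-3, -3) + 14*4 = (-3 - 3) + 14*4 = -6 + 56 = 50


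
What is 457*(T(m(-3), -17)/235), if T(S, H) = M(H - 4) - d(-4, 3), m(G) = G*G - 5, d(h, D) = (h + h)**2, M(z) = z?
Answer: -7769/47 ≈ -165.30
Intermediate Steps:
d(h, D) = 4*h**2 (d(h, D) = (2*h)**2 = 4*h**2)
m(G) = -5 + G**2 (m(G) = G**2 - 5 = -5 + G**2)
T(S, H) = -68 + H (T(S, H) = (H - 4) - 4*(-4)**2 = (-4 + H) - 4*16 = (-4 + H) - 1*64 = (-4 + H) - 64 = -68 + H)
457*(T(m(-3), -17)/235) = 457*((-68 - 17)/235) = 457*(-85*1/235) = 457*(-17/47) = -7769/47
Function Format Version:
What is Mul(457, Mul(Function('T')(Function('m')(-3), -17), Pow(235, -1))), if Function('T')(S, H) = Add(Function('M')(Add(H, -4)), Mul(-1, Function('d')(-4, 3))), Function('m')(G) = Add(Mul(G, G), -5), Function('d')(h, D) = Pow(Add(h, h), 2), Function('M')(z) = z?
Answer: Rational(-7769, 47) ≈ -165.30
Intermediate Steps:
Function('d')(h, D) = Mul(4, Pow(h, 2)) (Function('d')(h, D) = Pow(Mul(2, h), 2) = Mul(4, Pow(h, 2)))
Function('m')(G) = Add(-5, Pow(G, 2)) (Function('m')(G) = Add(Pow(G, 2), -5) = Add(-5, Pow(G, 2)))
Function('T')(S, H) = Add(-68, H) (Function('T')(S, H) = Add(Add(H, -4), Mul(-1, Mul(4, Pow(-4, 2)))) = Add(Add(-4, H), Mul(-1, Mul(4, 16))) = Add(Add(-4, H), Mul(-1, 64)) = Add(Add(-4, H), -64) = Add(-68, H))
Mul(457, Mul(Function('T')(Function('m')(-3), -17), Pow(235, -1))) = Mul(457, Mul(Add(-68, -17), Pow(235, -1))) = Mul(457, Mul(-85, Rational(1, 235))) = Mul(457, Rational(-17, 47)) = Rational(-7769, 47)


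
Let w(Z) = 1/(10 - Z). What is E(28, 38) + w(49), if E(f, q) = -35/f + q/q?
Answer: -43/156 ≈ -0.27564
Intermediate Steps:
E(f, q) = 1 - 35/f (E(f, q) = -35/f + 1 = 1 - 35/f)
E(28, 38) + w(49) = (-35 + 28)/28 - 1/(-10 + 49) = (1/28)*(-7) - 1/39 = -¼ - 1*1/39 = -¼ - 1/39 = -43/156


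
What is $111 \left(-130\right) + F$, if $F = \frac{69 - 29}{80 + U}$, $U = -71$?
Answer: $- \frac{129830}{9} \approx -14426.0$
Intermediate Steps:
$F = \frac{40}{9}$ ($F = \frac{69 - 29}{80 - 71} = \frac{40}{9} \approx 4.4444$)
$111 \left(-130\right) + F = 111 \left(-130\right) + \frac{40}{9} = -14430 + \frac{40}{9} = - \frac{129830}{9}$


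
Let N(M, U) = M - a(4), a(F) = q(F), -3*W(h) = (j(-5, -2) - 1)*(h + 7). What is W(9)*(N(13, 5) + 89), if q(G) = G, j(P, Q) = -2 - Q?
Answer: 1568/3 ≈ 522.67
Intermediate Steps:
W(h) = 7/3 + h/3 (W(h) = -((-2 - 1*(-2)) - 1)*(h + 7)/3 = -((-2 + 2) - 1)*(7 + h)/3 = -(0 - 1)*(7 + h)/3 = -(-1)*(7 + h)/3 = -(-7 - h)/3 = 7/3 + h/3)
a(F) = F
N(M, U) = -4 + M (N(M, U) = M - 1*4 = M - 4 = -4 + M)
W(9)*(N(13, 5) + 89) = (7/3 + (⅓)*9)*((-4 + 13) + 89) = (7/3 + 3)*(9 + 89) = (16/3)*98 = 1568/3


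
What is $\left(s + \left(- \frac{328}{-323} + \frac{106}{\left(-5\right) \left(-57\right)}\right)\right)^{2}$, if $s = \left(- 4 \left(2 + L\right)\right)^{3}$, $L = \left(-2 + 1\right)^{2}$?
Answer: $\frac{69980552931844}{23474025} \approx 2.9812 \cdot 10^{6}$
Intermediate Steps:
$L = 1$ ($L = \left(-1\right)^{2} = 1$)
$s = -1728$ ($s = \left(- 4 \left(2 + 1\right)\right)^{3} = \left(\left(-4\right) 3\right)^{3} = \left(-12\right)^{3} = -1728$)
$\left(s + \left(- \frac{328}{-323} + \frac{106}{\left(-5\right) \left(-57\right)}\right)\right)^{2} = \left(-1728 + \left(- \frac{328}{-323} + \frac{106}{\left(-5\right) \left(-57\right)}\right)\right)^{2} = \left(-1728 + \left(\left(-328\right) \left(- \frac{1}{323}\right) + \frac{106}{285}\right)\right)^{2} = \left(-1728 + \left(\frac{328}{323} + 106 \cdot \frac{1}{285}\right)\right)^{2} = \left(-1728 + \left(\frac{328}{323} + \frac{106}{285}\right)\right)^{2} = \left(-1728 + \frac{6722}{4845}\right)^{2} = \left(- \frac{8365438}{4845}\right)^{2} = \frac{69980552931844}{23474025}$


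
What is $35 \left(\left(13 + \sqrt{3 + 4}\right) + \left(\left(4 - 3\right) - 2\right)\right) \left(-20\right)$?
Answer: $-8400 - 700 \sqrt{7} \approx -10252.0$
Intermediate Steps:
$35 \left(\left(13 + \sqrt{3 + 4}\right) + \left(\left(4 - 3\right) - 2\right)\right) \left(-20\right) = 35 \left(\left(13 + \sqrt{7}\right) + \left(1 - 2\right)\right) \left(-20\right) = 35 \left(\left(13 + \sqrt{7}\right) - 1\right) \left(-20\right) = 35 \left(12 + \sqrt{7}\right) \left(-20\right) = \left(420 + 35 \sqrt{7}\right) \left(-20\right) = -8400 - 700 \sqrt{7}$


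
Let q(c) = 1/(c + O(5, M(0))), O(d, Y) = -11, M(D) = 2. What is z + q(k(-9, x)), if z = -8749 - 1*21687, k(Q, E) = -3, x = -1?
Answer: -426105/14 ≈ -30436.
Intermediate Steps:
z = -30436 (z = -8749 - 21687 = -30436)
q(c) = 1/(-11 + c) (q(c) = 1/(c - 11) = 1/(-11 + c))
z + q(k(-9, x)) = -30436 + 1/(-11 - 3) = -30436 + 1/(-14) = -30436 - 1/14 = -426105/14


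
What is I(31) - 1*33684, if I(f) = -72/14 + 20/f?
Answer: -7310404/217 ≈ -33689.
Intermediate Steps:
I(f) = -36/7 + 20/f (I(f) = -72*1/14 + 20/f = -36/7 + 20/f)
I(31) - 1*33684 = (-36/7 + 20/31) - 1*33684 = (-36/7 + 20*(1/31)) - 33684 = (-36/7 + 20/31) - 33684 = -976/217 - 33684 = -7310404/217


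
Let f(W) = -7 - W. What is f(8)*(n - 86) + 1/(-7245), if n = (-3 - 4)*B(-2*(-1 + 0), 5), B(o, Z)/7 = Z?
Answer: 35971424/7245 ≈ 4965.0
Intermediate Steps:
B(o, Z) = 7*Z
n = -245 (n = (-3 - 4)*(7*5) = -7*35 = -245)
f(8)*(n - 86) + 1/(-7245) = (-7 - 1*8)*(-245 - 86) + 1/(-7245) = (-7 - 8)*(-331) - 1/7245 = -15*(-331) - 1/7245 = 4965 - 1/7245 = 35971424/7245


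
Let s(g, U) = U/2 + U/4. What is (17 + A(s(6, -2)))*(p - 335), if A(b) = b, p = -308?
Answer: -19933/2 ≈ -9966.5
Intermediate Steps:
s(g, U) = 3*U/4 (s(g, U) = U*(1/2) + U*(1/4) = U/2 + U/4 = 3*U/4)
(17 + A(s(6, -2)))*(p - 335) = (17 + (3/4)*(-2))*(-308 - 335) = (17 - 3/2)*(-643) = (31/2)*(-643) = -19933/2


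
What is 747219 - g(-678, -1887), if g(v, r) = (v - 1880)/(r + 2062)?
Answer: 130765883/175 ≈ 7.4723e+5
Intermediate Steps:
g(v, r) = (-1880 + v)/(2062 + r)
747219 - g(-678, -1887) = 747219 - (-1880 - 678)/(2062 - 1887) = 747219 - (-2558)/175 = 747219 - 1*(-2558/175) = 747219 + 2558/175 = 130765883/175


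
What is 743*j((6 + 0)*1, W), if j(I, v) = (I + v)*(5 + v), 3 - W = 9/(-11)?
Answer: 7783668/121 ≈ 64328.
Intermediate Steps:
W = 42/11 (W = 3 - 9/(-11) = 3 - 9*(-1)/11 = 3 - 1*(-9/11) = 3 + 9/11 = 42/11 ≈ 3.8182)
j(I, v) = (5 + v)*(I + v)
743*j((6 + 0)*1, W) = 743*((42/11)**2 + 5*((6 + 0)*1) + 5*(42/11) + ((6 + 0)*1)*(42/11)) = 743*(1764/121 + 5*(6*1) + 210/11 + (6*1)*(42/11)) = 743*(1764/121 + 5*6 + 210/11 + 6*(42/11)) = 743*(1764/121 + 30 + 210/11 + 252/11) = 743*(10476/121) = 7783668/121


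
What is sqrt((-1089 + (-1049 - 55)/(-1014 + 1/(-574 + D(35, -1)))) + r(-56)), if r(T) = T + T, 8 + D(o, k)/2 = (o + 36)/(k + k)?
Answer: I*sqrt(539050245230305)/670255 ≈ 34.64*I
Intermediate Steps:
D(o, k) = -16 + (36 + o)/k (D(o, k) = -16 + 2*((o + 36)/(k + k)) = -16 + 2*((36 + o)/((2*k))) = -16 + 2*((36 + o)*(1/(2*k))) = -16 + 2*((36 + o)/(2*k)) = -16 + (36 + o)/k)
r(T) = 2*T
sqrt((-1089 + (-1049 - 55)/(-1014 + 1/(-574 + D(35, -1)))) + r(-56)) = sqrt((-1089 + (-1049 - 55)/(-1014 + 1/(-574 + (36 + 35 - 16*(-1))/(-1)))) + 2*(-56)) = sqrt((-1089 - 1104/(-1014 + 1/(-574 - (36 + 35 + 16)))) - 112) = sqrt((-1089 - 1104/(-1014 + 1/(-574 - 1*87))) - 112) = sqrt((-1089 - 1104/(-1014 + 1/(-574 - 87))) - 112) = sqrt((-1089 - 1104/(-1014 + 1/(-661))) - 112) = sqrt((-1089 - 1104/(-1014 - 1/661)) - 112) = sqrt((-1089 - 1104/(-670255/661)) - 112) = sqrt((-1089 - 1104*(-661/670255)) - 112) = sqrt((-1089 + 729744/670255) - 112) = sqrt(-729177951/670255 - 112) = sqrt(-804246511/670255) = I*sqrt(539050245230305)/670255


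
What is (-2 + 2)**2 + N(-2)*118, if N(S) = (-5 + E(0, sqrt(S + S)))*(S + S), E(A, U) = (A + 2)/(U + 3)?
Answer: 27848/13 + 1888*I/13 ≈ 2142.2 + 145.23*I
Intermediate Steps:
E(A, U) = (2 + A)/(3 + U)
N(S) = 2*S*(-5 + 2/(3 + sqrt(2)*sqrt(S))) (N(S) = (-5 + (2 + 0)/(3 + sqrt(S + S)))*(S + S) = (-5 + 2/(3 + sqrt(2*S)))*(2*S) = (-5 + 2/(3 + sqrt(2)*sqrt(S)))*(2*S) = 2*S*(-5 + 2/(3 + sqrt(2)*sqrt(S))))
(-2 + 2)**2 + N(-2)*118 = (-2 + 2)**2 + (2*(-13*(-2) - 5*sqrt(2)*(-2)**(3/2))/(3 + sqrt(2)*sqrt(-2)))*118 = 0**2 + (2*(26 - 5*sqrt(2)*(-2*I*sqrt(2)))/(3 + sqrt(2)*(I*sqrt(2))))*118 = 0 + (2*(26 + 20*I)/(3 + 2*I))*118 = 0 + (2*((3 - 2*I)/13)*(26 + 20*I))*118 = 0 + (2*(3 - 2*I)*(26 + 20*I)/13)*118 = 0 + 236*(3 - 2*I)*(26 + 20*I)/13 = 236*(3 - 2*I)*(26 + 20*I)/13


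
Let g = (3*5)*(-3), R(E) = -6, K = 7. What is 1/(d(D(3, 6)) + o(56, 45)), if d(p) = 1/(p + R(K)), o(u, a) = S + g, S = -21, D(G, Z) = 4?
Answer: -2/133 ≈ -0.015038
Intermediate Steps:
g = -45 (g = 15*(-3) = -45)
o(u, a) = -66 (o(u, a) = -21 - 45 = -66)
d(p) = 1/(-6 + p) (d(p) = 1/(p - 6) = 1/(-6 + p))
1/(d(D(3, 6)) + o(56, 45)) = 1/(1/(-6 + 4) - 66) = 1/(1/(-2) - 66) = 1/(-½ - 66) = 1/(-133/2) = -2/133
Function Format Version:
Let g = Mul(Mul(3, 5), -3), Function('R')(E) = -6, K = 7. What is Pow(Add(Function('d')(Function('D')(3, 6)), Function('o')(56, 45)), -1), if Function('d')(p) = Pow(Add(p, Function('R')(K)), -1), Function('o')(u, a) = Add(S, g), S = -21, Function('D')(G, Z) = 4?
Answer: Rational(-2, 133) ≈ -0.015038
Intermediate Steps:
g = -45 (g = Mul(15, -3) = -45)
Function('o')(u, a) = -66 (Function('o')(u, a) = Add(-21, -45) = -66)
Function('d')(p) = Pow(Add(-6, p), -1) (Function('d')(p) = Pow(Add(p, -6), -1) = Pow(Add(-6, p), -1))
Pow(Add(Function('d')(Function('D')(3, 6)), Function('o')(56, 45)), -1) = Pow(Add(Pow(Add(-6, 4), -1), -66), -1) = Pow(Add(Pow(-2, -1), -66), -1) = Pow(Add(Rational(-1, 2), -66), -1) = Pow(Rational(-133, 2), -1) = Rational(-2, 133)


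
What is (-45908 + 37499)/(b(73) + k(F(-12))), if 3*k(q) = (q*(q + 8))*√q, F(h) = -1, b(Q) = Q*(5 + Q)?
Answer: -430927614/291794773 - 176589*I/291794773 ≈ -1.4768 - 0.00060518*I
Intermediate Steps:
k(q) = q^(3/2)*(8 + q)/3 (k(q) = ((q*(q + 8))*√q)/3 = ((q*(8 + q))*√q)/3 = (q^(3/2)*(8 + q))/3 = q^(3/2)*(8 + q)/3)
(-45908 + 37499)/(b(73) + k(F(-12))) = (-45908 + 37499)/(73*(5 + 73) + (-1)^(3/2)*(8 - 1)/3) = -8409/(73*78 + (⅓)*(-I)*7) = -8409*9*(5694 + 7*I/3)/291794773 = -75681*(5694 + 7*I/3)/291794773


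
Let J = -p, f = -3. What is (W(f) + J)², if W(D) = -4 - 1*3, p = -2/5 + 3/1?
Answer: 2304/25 ≈ 92.160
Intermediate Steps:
p = 13/5 (p = -2*⅕ + 3*1 = -⅖ + 3 = 13/5 ≈ 2.6000)
W(D) = -7 (W(D) = -4 - 3 = -7)
J = -13/5 (J = -1*13/5 = -13/5 ≈ -2.6000)
(W(f) + J)² = (-7 - 13/5)² = (-48/5)² = 2304/25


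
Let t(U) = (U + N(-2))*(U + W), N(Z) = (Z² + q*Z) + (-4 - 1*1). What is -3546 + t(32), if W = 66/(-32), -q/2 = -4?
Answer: -49551/16 ≈ -3096.9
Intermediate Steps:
q = 8 (q = -2*(-4) = 8)
W = -33/16 (W = 66*(-1/32) = -33/16 ≈ -2.0625)
N(Z) = -5 + Z² + 8*Z (N(Z) = (Z² + 8*Z) + (-4 - 1*1) = (Z² + 8*Z) + (-4 - 1) = (Z² + 8*Z) - 5 = -5 + Z² + 8*Z)
t(U) = (-17 + U)*(-33/16 + U) (t(U) = (U + (-5 + (-2)² + 8*(-2)))*(U - 33/16) = (U + (-5 + 4 - 16))*(-33/16 + U) = (U - 17)*(-33/16 + U) = (-17 + U)*(-33/16 + U))
-3546 + t(32) = -3546 + (561/16 + 32² - 305/16*32) = -3546 + (561/16 + 1024 - 610) = -3546 + 7185/16 = -49551/16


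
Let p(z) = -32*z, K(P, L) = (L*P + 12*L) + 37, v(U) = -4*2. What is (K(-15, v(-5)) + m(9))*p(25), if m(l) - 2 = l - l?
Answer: -50400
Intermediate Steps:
v(U) = -8
m(l) = 2 (m(l) = 2 + (l - l) = 2 + 0 = 2)
K(P, L) = 37 + 12*L + L*P (K(P, L) = (12*L + L*P) + 37 = 37 + 12*L + L*P)
(K(-15, v(-5)) + m(9))*p(25) = ((37 + 12*(-8) - 8*(-15)) + 2)*(-32*25) = ((37 - 96 + 120) + 2)*(-800) = (61 + 2)*(-800) = 63*(-800) = -50400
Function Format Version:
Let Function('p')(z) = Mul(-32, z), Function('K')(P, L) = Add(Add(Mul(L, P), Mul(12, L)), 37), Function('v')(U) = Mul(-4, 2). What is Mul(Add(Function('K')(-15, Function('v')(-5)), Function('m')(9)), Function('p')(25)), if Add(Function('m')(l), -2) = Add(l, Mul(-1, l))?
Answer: -50400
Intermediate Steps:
Function('v')(U) = -8
Function('m')(l) = 2 (Function('m')(l) = Add(2, Add(l, Mul(-1, l))) = Add(2, 0) = 2)
Function('K')(P, L) = Add(37, Mul(12, L), Mul(L, P)) (Function('K')(P, L) = Add(Add(Mul(12, L), Mul(L, P)), 37) = Add(37, Mul(12, L), Mul(L, P)))
Mul(Add(Function('K')(-15, Function('v')(-5)), Function('m')(9)), Function('p')(25)) = Mul(Add(Add(37, Mul(12, -8), Mul(-8, -15)), 2), Mul(-32, 25)) = Mul(Add(Add(37, -96, 120), 2), -800) = Mul(Add(61, 2), -800) = Mul(63, -800) = -50400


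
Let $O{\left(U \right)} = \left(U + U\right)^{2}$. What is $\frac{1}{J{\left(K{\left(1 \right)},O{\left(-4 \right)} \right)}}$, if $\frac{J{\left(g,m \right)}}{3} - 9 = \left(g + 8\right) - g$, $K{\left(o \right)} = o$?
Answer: $\frac{1}{51} \approx 0.019608$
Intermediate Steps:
$O{\left(U \right)} = 4 U^{2}$ ($O{\left(U \right)} = \left(2 U\right)^{2} = 4 U^{2}$)
$J{\left(g,m \right)} = 51$ ($J{\left(g,m \right)} = 27 + 3 \left(\left(g + 8\right) - g\right) = 27 + 3 \left(\left(8 + g\right) - g\right) = 27 + 3 \cdot 8 = 27 + 24 = 51$)
$\frac{1}{J{\left(K{\left(1 \right)},O{\left(-4 \right)} \right)}} = \frac{1}{51}$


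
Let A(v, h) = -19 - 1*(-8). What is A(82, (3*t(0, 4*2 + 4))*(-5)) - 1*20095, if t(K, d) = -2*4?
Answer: -20106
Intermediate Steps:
t(K, d) = -8
A(v, h) = -11 (A(v, h) = -19 + 8 = -11)
A(82, (3*t(0, 4*2 + 4))*(-5)) - 1*20095 = -11 - 1*20095 = -11 - 20095 = -20106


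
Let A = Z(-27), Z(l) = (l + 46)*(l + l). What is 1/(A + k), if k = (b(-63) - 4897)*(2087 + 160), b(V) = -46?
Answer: -1/11107947 ≈ -9.0026e-8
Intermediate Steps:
Z(l) = 2*l*(46 + l) (Z(l) = (46 + l)*(2*l) = 2*l*(46 + l))
A = -1026 (A = 2*(-27)*(46 - 27) = 2*(-27)*19 = -1026)
k = -11106921 (k = (-46 - 4897)*(2087 + 160) = -4943*2247 = -11106921)
1/(A + k) = 1/(-1026 - 11106921) = 1/(-11107947) = -1/11107947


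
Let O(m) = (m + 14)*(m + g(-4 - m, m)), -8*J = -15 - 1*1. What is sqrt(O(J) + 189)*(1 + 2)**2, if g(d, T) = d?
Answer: 45*sqrt(5) ≈ 100.62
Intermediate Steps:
J = 2 (J = -(-15 - 1*1)/8 = -(-15 - 1)/8 = -1/8*(-16) = 2)
O(m) = -56 - 4*m (O(m) = (m + 14)*(m + (-4 - m)) = (14 + m)*(-4) = -56 - 4*m)
sqrt(O(J) + 189)*(1 + 2)**2 = sqrt((-56 - 4*2) + 189)*(1 + 2)**2 = sqrt((-56 - 8) + 189)*3**2 = sqrt(-64 + 189)*9 = sqrt(125)*9 = (5*sqrt(5))*9 = 45*sqrt(5)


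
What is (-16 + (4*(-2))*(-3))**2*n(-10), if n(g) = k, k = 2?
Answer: 128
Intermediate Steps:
n(g) = 2
(-16 + (4*(-2))*(-3))**2*n(-10) = (-16 + (4*(-2))*(-3))**2*2 = (-16 - 8*(-3))**2*2 = (-16 + 24)**2*2 = 8**2*2 = 64*2 = 128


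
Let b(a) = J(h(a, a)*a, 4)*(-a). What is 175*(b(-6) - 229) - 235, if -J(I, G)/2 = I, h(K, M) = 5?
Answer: 22690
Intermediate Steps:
J(I, G) = -2*I
b(a) = 10*a² (b(a) = (-10*a)*(-a) = 10*a²)
175*(b(-6) - 229) - 235 = 175*(10*(-6)² - 229) - 235 = 175*(10*36 - 229) - 235 = 175*(360 - 229) - 235 = 175*131 - 235 = 22925 - 235 = 22690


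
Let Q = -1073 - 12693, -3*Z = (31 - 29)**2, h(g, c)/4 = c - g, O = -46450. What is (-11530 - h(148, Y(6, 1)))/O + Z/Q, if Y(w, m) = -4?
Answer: 112810639/479573025 ≈ 0.23523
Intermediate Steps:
h(g, c) = -4*g + 4*c (h(g, c) = 4*(c - g) = -4*g + 4*c)
Z = -4/3 (Z = -(31 - 29)**2/3 = -1/3*2**2 = -1/3*4 = -4/3 ≈ -1.3333)
Q = -13766
(-11530 - h(148, Y(6, 1)))/O + Z/Q = (-11530 - (-4*148 + 4*(-4)))/(-46450) - 4/3/(-13766) = (-11530 - (-592 - 16))*(-1/46450) - 4/3*(-1/13766) = (-11530 - 1*(-608))*(-1/46450) + 2/20649 = (-11530 + 608)*(-1/46450) + 2/20649 = -10922*(-1/46450) + 2/20649 = 5461/23225 + 2/20649 = 112810639/479573025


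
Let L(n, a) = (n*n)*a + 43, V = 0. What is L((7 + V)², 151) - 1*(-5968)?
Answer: 368562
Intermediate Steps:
L(n, a) = 43 + a*n² (L(n, a) = n²*a + 43 = a*n² + 43 = 43 + a*n²)
L((7 + V)², 151) - 1*(-5968) = (43 + 151*((7 + 0)²)²) - 1*(-5968) = (43 + 151*(7²)²) + 5968 = (43 + 151*49²) + 5968 = (43 + 151*2401) + 5968 = (43 + 362551) + 5968 = 362594 + 5968 = 368562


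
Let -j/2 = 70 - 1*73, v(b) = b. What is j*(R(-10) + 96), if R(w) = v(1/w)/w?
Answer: 28803/50 ≈ 576.06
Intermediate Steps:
R(w) = w⁻² (R(w) = 1/(w*w) = w⁻²)
j = 6 (j = -2*(70 - 1*73) = -2*(70 - 73) = -2*(-3) = 6)
j*(R(-10) + 96) = 6*((-10)⁻² + 96) = 6*(1/100 + 96) = 6*(9601/100) = 28803/50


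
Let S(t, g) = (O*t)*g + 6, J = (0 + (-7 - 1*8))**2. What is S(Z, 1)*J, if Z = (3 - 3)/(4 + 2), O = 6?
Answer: 1350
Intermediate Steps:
Z = 0 (Z = 0/6 = 0*(1/6) = 0)
J = 225 (J = (0 + (-7 - 8))**2 = (0 - 15)**2 = (-15)**2 = 225)
S(t, g) = 6 + 6*g*t (S(t, g) = (6*t)*g + 6 = 6*g*t + 6 = 6 + 6*g*t)
S(Z, 1)*J = (6 + 6*1*0)*225 = (6 + 0)*225 = 6*225 = 1350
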